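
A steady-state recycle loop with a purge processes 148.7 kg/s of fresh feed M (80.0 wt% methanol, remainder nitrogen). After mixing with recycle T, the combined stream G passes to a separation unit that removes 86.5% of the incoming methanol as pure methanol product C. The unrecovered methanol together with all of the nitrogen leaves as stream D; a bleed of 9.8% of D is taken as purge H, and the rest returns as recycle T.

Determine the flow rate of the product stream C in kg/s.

117.2 kg/s

methanol in G: m_A = 148.7×0.800 + (1−0.098)·(1−0.865)·m_A, so m_A = 118.96/0.8782 = 135.45 kg/s.
Product C = 0.865×135.45 = 117.17 kg/s.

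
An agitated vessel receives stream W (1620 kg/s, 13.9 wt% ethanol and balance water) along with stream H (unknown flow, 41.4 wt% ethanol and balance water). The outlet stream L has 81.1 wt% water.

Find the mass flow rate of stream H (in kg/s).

Let H be the unknown flow. Total out = 1620 + H.
water balance: 1394.8 + 0.586·H = 0.811·(1620 + H)
(0.586 − 0.811)·H = 0.811×1620 − 1394.8 = -81
H = -81 / -0.225 = 360 kg/s

360 kg/s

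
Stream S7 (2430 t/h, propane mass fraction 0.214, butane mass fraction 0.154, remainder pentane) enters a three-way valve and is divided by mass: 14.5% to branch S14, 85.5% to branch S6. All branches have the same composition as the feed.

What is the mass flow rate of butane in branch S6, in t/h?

Branch S6 total = 0.855×2430 = 2077.7 t/h.
butane in S6 = 0.154×2077.7 = 319.96 t/h.

320 t/h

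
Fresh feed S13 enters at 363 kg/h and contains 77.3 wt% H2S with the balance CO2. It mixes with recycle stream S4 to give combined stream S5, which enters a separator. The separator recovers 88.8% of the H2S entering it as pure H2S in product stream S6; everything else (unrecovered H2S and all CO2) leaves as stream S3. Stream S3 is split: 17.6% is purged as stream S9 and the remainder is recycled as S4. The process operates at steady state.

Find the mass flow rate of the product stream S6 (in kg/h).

H2S in S5: m_A = 363×0.773 + (1−0.176)·(1−0.888)·m_A, so m_A = 280.6/0.9077 = 309.13 kg/h.
Product S6 = 0.888×309.13 = 274.51 kg/h.

274.5 kg/h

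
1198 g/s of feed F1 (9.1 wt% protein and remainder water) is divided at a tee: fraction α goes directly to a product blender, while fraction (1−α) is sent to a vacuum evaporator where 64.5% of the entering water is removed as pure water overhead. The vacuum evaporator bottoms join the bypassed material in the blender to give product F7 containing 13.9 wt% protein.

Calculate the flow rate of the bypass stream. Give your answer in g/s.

All 1198×0.091 = 109.02 g/s of protein reaches F7, so F7 = 109.02/0.139 = 784.3 g/s and vapour = 413.7 g/s.
The evaporator receives (1−α)·1198 of feed at 0.909 water and removes 0.645 of that water:
0.645×0.909×(1−α)×1198 = 413.7
(1−α) = 413.7/702.39 = 0.5890;  α = 0.4110.
Bypass flow = 0.4110×1198 = 492.4 g/s.

492.4 g/s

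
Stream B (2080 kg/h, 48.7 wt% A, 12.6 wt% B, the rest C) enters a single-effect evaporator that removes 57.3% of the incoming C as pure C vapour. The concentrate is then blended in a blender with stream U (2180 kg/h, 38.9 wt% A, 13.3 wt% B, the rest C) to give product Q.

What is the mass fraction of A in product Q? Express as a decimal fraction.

Vapour removed = 0.573×0.387×2080 = 461.24 kg/h; concentrate = 1618.8 kg/h.
A reaching the mixer = 1013 (from concentrate) + 2180×0.389 = 1861 kg/h.
Product flow = 1618.8 + 2180 = 3798.8 kg/h; A fraction = 0.490.

0.490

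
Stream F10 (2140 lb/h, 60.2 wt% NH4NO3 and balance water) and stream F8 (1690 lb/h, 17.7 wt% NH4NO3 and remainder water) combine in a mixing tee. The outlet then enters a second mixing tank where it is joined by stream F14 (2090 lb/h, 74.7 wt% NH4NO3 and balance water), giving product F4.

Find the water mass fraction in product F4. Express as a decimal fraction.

Overall, product flow = 5920 lb/h.
water in = 2140×0.398 + 1690×0.823 + 2090×0.253 = 2771.4 lb/h.
water fraction in F4 = 0.468.

0.468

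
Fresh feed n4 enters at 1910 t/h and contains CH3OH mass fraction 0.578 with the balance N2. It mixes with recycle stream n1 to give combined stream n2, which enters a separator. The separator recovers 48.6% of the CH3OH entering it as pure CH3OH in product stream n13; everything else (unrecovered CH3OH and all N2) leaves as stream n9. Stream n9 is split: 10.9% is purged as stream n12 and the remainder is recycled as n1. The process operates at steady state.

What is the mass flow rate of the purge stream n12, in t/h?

N2 enters only via n4 and leaves only via the purge: 1910×0.422 = 0.109×(N2 in n9), and the separator passes all N2, so N2 in n2 = N2 in n9 = 7394.7 t/h.
CH3OH in n2: m_A = 1910×0.578 + (1−0.109)·(1−0.486)·m_A, so m_A = 1104/0.5420 = 2036.8 t/h.
n9 = (1−0.486)×2036.8 + 7394.7 = 8441.6 t/h.
Purge n12 = 0.109×8441.6 = 920.13 t/h.

920.1 t/h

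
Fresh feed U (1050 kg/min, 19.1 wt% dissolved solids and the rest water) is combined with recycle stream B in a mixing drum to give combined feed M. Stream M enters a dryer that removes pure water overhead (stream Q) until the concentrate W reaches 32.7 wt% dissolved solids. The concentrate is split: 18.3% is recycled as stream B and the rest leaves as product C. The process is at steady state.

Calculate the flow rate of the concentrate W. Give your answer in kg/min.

Overall dissolved solids balance (none leaves overhead): dissolved solids in fresh feed = dissolved solids in product, i.e. 1050×0.191 = (1−0.183)·W·0.327.
W = 200.55/(0.327×0.817) = 750.68 kg/min.

750.7 kg/min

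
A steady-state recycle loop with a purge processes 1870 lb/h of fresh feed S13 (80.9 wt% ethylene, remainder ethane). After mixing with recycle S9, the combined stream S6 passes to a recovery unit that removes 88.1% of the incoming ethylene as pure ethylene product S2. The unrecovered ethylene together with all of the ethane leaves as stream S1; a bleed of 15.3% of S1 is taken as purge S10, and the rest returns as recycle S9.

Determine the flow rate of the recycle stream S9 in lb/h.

2147 lb/h

ethane enters only via S13 and leaves only via the purge: 1870×0.191 = 0.153×(ethane in S1), and the recovery unit passes all ethane, so ethane in S6 = ethane in S1 = 2334.4 lb/h.
ethylene in S6: m_A = 1870×0.809 + (1−0.153)·(1−0.881)·m_A, so m_A = 1512.8/0.8992 = 1682.4 lb/h.
S1 = (1−0.881)×1682.4 + 2334.4 = 2534.7 lb/h.
Recycle S9 = (1−0.153)×2534.7 = 2146.8 lb/h.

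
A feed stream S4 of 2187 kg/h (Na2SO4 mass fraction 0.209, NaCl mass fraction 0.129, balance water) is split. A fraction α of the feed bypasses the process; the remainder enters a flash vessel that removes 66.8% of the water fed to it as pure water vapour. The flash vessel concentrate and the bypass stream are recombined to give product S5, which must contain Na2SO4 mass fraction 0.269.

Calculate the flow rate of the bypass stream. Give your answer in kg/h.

All 2187×0.209 = 457.08 kg/h of Na2SO4 reaches S5, so S5 = 457.08/0.269 = 1699.2 kg/h and vapour = 487.81 kg/h.
The evaporator receives (1−α)·2187 of feed at 0.662 water and removes 0.668 of that water:
0.668×0.662×(1−α)×2187 = 487.81
(1−α) = 487.81/967.13 = 0.5044;  α = 0.4956.
Bypass flow = 0.4956×2187 = 1083.9 kg/h.

1084 kg/h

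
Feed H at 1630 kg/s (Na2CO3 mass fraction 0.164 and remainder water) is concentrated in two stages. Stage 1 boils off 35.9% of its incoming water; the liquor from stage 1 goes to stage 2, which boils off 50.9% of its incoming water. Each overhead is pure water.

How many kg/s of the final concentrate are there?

696.2 kg/s

water in feed = 1630×0.836 = 1362.7 kg/s.
After stage 1: water left = (1−0.359)×1362.7 = 873.48; stream total = 1140.8 kg/s.
After stage 2: water left = (1−0.509)×873.48 = 428.88; final concentrate = 696.2 kg/s.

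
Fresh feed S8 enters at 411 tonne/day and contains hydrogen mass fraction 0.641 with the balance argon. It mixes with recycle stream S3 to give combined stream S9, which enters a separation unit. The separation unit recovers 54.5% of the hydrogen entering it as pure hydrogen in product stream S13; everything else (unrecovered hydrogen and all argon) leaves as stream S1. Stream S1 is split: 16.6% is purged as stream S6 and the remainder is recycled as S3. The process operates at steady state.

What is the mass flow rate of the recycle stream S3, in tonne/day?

902.4 tonne/day

argon enters only via S8 and leaves only via the purge: 411×0.359 = 0.166×(argon in S1), and the separation unit passes all argon, so argon in S9 = argon in S1 = 888.85 tonne/day.
hydrogen in S9: m_A = 411×0.641 + (1−0.166)·(1−0.545)·m_A, so m_A = 263.45/0.6205 = 424.56 tonne/day.
S1 = (1−0.545)×424.56 + 888.85 = 1082 tonne/day.
Recycle S3 = (1−0.166)×1082 = 902.41 tonne/day.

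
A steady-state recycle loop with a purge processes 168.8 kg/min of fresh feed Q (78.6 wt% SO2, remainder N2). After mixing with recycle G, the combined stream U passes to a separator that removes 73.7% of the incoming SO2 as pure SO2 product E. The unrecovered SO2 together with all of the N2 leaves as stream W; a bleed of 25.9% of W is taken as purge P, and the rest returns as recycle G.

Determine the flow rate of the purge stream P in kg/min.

N2 enters only via Q and leaves only via the purge: 168.8×0.214 = 0.259×(N2 in W), and the separator passes all N2, so N2 in U = N2 in W = 139.47 kg/min.
SO2 in U: m_A = 168.8×0.786 + (1−0.259)·(1−0.737)·m_A, so m_A = 132.68/0.8051 = 164.79 kg/min.
W = (1−0.737)×164.79 + 139.47 = 182.81 kg/min.
Purge P = 0.259×182.81 = 47.348 kg/min.

47.35 kg/min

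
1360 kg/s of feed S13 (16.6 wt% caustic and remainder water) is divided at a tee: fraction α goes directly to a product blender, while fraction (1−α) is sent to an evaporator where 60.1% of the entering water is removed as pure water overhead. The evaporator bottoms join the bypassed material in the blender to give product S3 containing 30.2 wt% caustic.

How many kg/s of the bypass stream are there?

138.1 kg/s

All 1360×0.166 = 225.76 kg/s of caustic reaches S3, so S3 = 225.76/0.302 = 747.55 kg/s and vapour = 612.45 kg/s.
The evaporator receives (1−α)·1360 of feed at 0.834 water and removes 0.601 of that water:
0.601×0.834×(1−α)×1360 = 612.45
(1−α) = 612.45/681.68 = 0.8984;  α = 0.1016.
Bypass flow = 0.1016×1360 = 138.11 kg/s.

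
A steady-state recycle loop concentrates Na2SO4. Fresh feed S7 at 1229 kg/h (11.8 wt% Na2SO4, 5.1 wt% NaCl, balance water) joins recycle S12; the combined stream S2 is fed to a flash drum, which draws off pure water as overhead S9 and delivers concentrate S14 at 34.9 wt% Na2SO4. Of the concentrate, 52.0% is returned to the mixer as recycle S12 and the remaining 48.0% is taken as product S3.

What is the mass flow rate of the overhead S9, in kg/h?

Overall Na2SO4 balance (none leaves overhead): Na2SO4 in fresh feed = Na2SO4 in product, i.e. 1229×0.118 = (1−0.520)·S14·0.349.
S14 = 145.02/(0.349×0.480) = 865.7 kg/h.
Recycle S12 = 0.520×865.7 = 450.16 kg/h.
Combined feed S2 = 1229 + 450.16 = 1679.2 kg/h.
Overhead S9 = S2 − S14 = 1679.2 − 865.7 = 813.46 kg/h.

813.5 kg/h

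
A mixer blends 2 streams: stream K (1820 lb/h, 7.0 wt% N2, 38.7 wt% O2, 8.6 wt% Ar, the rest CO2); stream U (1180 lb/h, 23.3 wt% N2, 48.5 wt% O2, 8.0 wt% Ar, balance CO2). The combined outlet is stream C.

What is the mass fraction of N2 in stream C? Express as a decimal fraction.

0.134

Total flow out = 1820 + 1180 = 3000 lb/h.
N2 in = 1820×0.070 + 1180×0.233 = 402.34 lb/h.
N2 mass fraction in C = 402.34/3000 = 0.134.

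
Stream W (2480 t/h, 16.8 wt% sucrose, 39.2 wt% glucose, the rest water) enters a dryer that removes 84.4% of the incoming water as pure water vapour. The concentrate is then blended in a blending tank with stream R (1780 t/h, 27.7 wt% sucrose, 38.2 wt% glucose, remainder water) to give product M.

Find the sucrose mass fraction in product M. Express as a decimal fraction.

Vapour removed = 0.844×0.440×2480 = 920.97 t/h; concentrate = 1559 t/h.
sucrose reaching the mixer = 416.64 (from concentrate) + 1780×0.277 = 909.7 t/h.
Product flow = 1559 + 1780 = 3339 t/h; sucrose fraction = 0.2724.

0.2724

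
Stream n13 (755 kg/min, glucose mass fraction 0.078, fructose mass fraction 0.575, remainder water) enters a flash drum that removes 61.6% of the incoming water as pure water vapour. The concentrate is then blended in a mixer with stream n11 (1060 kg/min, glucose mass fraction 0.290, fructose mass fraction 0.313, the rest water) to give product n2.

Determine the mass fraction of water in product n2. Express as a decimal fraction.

Vapour removed = 0.616×0.347×755 = 161.38 kg/min; concentrate = 593.62 kg/min.
water reaching the mixer = 100.6 (from concentrate) + 1060×0.397 = 521.42 kg/min.
Product flow = 593.62 + 1060 = 1653.6 kg/min; water fraction = 0.315.

0.315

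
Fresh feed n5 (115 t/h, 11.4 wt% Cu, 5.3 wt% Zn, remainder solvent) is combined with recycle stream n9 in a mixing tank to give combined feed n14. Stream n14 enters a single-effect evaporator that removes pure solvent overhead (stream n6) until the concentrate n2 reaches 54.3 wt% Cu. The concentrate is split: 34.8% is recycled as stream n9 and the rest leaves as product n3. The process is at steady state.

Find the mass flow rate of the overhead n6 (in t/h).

90.86 t/h

Overall Cu balance (none leaves overhead): Cu in fresh feed = Cu in product, i.e. 115×0.114 = (1−0.348)·n2·0.543.
n2 = 13.11/(0.543×0.652) = 37.03 t/h.
Recycle n9 = 0.348×37.03 = 12.886 t/h.
Combined feed n14 = 115 + 12.886 = 127.89 t/h.
Overhead n6 = n14 − n2 = 127.89 − 37.03 = 90.856 t/h.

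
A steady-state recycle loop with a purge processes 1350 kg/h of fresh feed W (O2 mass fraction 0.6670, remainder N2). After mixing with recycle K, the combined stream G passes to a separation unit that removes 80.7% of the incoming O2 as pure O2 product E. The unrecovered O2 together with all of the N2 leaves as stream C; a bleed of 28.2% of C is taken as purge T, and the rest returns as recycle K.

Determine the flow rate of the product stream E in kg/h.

843.6 kg/h

O2 in G: m_A = 1350×0.667 + (1−0.282)·(1−0.807)·m_A, so m_A = 900.45/0.8614 = 1045.3 kg/h.
Product E = 0.807×1045.3 = 843.56 kg/h.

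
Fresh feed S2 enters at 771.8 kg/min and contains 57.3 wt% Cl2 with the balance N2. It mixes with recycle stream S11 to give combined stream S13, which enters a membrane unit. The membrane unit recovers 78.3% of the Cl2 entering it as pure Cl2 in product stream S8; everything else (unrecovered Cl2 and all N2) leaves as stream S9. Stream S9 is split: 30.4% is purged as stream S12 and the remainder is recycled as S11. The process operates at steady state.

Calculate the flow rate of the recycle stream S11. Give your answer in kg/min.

N2 enters only via S2 and leaves only via the purge: 771.8×0.427 = 0.304×(N2 in S9), and the membrane unit passes all N2, so N2 in S13 = N2 in S9 = 1084.1 kg/min.
Cl2 in S13: m_A = 771.8×0.573 + (1−0.304)·(1−0.783)·m_A, so m_A = 442.24/0.8490 = 520.92 kg/min.
S9 = (1−0.783)×520.92 + 1084.1 = 1197.1 kg/min.
Recycle S11 = (1−0.304)×1197.1 = 833.19 kg/min.

833.2 kg/min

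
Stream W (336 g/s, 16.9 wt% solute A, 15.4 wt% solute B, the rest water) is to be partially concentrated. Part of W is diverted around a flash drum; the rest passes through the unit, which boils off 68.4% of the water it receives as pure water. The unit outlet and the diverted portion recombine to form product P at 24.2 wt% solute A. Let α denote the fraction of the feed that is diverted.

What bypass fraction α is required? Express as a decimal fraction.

0.349

All 336×0.169 = 56.784 g/s of solute A reaches P, so P = 56.784/0.242 = 234.64 g/s and vapour = 101.36 g/s.
The evaporator receives (1−α)·336 of feed at 0.677 water and removes 0.684 of that water:
0.684×0.677×(1−α)×336 = 101.36
(1−α) = 101.36/155.59 = 0.6514;  α = 0.3486.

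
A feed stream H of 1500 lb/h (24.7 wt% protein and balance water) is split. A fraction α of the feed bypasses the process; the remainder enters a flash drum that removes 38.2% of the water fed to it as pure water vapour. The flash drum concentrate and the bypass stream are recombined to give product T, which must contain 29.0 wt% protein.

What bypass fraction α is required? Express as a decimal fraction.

All 1500×0.247 = 370.5 lb/h of protein reaches T, so T = 370.5/0.290 = 1277.6 lb/h and vapour = 222.41 lb/h.
The evaporator receives (1−α)·1500 of feed at 0.753 water and removes 0.382 of that water:
0.382×0.753×(1−α)×1500 = 222.41
(1−α) = 222.41/431.47 = 0.5155;  α = 0.4845.

0.485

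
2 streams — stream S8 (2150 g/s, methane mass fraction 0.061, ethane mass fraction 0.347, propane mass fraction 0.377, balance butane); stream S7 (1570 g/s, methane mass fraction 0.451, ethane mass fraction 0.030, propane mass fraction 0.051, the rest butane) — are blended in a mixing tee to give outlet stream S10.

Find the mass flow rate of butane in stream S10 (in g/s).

butane out = butane in = 2150×0.215 + 1570×0.468 = 1197 g/s.

1197 g/s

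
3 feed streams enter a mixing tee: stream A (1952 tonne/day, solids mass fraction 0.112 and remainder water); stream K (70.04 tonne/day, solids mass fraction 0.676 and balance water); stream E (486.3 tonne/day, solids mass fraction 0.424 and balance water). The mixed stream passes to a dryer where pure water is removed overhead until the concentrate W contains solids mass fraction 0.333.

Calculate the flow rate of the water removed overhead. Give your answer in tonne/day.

1090 tonne/day

solids entering = 1952×0.112 + 70.04×0.676 + 486.3×0.424 = 472.16 tonne/day.
All solids reports to W, so W = 472.16/0.333 = 1417.9 tonne/day.
Total feed = 2508.3 tonne/day; overhead = 2508.3 − 1417.9 = 1090.4 tonne/day.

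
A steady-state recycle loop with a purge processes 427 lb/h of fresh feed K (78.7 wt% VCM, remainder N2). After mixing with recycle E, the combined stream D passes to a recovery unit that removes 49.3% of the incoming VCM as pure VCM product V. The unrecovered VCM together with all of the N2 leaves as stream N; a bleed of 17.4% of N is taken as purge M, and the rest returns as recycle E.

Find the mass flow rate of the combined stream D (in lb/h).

N2 enters only via K and leaves only via the purge: 427×0.213 = 0.174×(N2 in N), and the recovery unit passes all N2, so N2 in D = N2 in N = 522.71 lb/h.
VCM in D: m_A = 427×0.787 + (1−0.174)·(1−0.493)·m_A, so m_A = 336.05/0.5812 = 578.18 lb/h.
D = 578.18 + 522.71 = 1100.9 lb/h.

1101 lb/h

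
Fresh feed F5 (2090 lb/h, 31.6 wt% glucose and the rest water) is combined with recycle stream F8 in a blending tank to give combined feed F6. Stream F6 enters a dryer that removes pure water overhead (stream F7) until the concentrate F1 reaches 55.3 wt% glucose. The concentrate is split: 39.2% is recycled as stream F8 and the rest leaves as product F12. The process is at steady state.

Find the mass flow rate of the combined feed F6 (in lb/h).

2860 lb/h

Overall glucose balance (none leaves overhead): glucose in fresh feed = glucose in product, i.e. 2090×0.316 = (1−0.392)·F1·0.553.
F1 = 660.44/(0.553×0.608) = 1964.3 lb/h.
Recycle F8 = 0.392×1964.3 = 770 lb/h.
Combined feed F6 = 2090 + 770 = 2860 lb/h.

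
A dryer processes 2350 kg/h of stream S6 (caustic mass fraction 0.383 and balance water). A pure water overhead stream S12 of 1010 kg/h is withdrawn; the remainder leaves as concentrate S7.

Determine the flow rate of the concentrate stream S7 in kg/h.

Concentrate = 2350 − 1010 = 1340 kg/h.

1340 kg/h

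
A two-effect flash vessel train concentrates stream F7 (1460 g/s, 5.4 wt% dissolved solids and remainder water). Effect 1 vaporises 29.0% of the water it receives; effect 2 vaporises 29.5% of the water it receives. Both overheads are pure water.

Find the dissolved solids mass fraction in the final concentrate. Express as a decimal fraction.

water in feed = 1460×0.946 = 1381.2 g/s.
After stage 1: water left = (1−0.290)×1381.2 = 980.62; stream total = 1059.5 g/s.
After stage 2: water left = (1−0.295)×980.62 = 691.34; final concentrate = 770.18 g/s.
dissolved solids fraction = 78.84/770.18 = 0.102.

0.102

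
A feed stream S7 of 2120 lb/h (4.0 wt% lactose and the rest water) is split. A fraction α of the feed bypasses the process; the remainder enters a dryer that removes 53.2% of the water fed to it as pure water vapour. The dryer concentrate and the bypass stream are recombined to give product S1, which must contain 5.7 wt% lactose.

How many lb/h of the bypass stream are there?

All 2120×0.040 = 84.8 lb/h of lactose reaches S1, so S1 = 84.8/0.057 = 1487.7 lb/h and vapour = 632.28 lb/h.
The evaporator receives (1−α)·2120 of feed at 0.960 water and removes 0.532 of that water:
0.532×0.960×(1−α)×2120 = 632.28
(1−α) = 632.28/1082.7 = 0.5840;  α = 0.4160.
Bypass flow = 0.4160×2120 = 881.98 lb/h.

882 lb/h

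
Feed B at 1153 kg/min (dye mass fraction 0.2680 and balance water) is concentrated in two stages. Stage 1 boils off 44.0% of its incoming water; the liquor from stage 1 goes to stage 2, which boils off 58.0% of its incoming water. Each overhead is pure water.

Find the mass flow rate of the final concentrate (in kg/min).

water in feed = 1153×0.732 = 844 kg/min.
After stage 1: water left = (1−0.440)×844 = 472.64; stream total = 781.64 kg/min.
After stage 2: water left = (1−0.580)×472.64 = 198.51; final concentrate = 507.51 kg/min.

507.5 kg/min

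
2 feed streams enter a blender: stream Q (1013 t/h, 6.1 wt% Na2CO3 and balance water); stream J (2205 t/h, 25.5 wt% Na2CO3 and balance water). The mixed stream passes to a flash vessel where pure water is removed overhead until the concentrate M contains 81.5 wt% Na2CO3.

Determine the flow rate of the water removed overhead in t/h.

Na2CO3 entering = 1013×0.061 + 2205×0.255 = 624.07 t/h.
All Na2CO3 reports to M, so M = 624.07/0.815 = 765.73 t/h.
Total feed = 3218 t/h; overhead = 3218 − 765.73 = 2452.3 t/h.

2452 t/h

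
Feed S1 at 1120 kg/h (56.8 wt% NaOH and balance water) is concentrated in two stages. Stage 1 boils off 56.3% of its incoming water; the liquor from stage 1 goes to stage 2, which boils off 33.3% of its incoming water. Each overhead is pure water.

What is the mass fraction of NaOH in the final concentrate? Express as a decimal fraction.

0.819

water in feed = 1120×0.432 = 483.84 kg/h.
After stage 1: water left = (1−0.563)×483.84 = 211.44; stream total = 847.6 kg/h.
After stage 2: water left = (1−0.333)×211.44 = 141.03; final concentrate = 777.19 kg/h.
NaOH fraction = 636.16/777.19 = 0.819.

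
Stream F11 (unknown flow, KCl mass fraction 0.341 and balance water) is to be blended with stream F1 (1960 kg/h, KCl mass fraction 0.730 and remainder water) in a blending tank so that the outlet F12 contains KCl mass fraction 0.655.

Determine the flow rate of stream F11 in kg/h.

468.2 kg/h

Let F11 be the unknown flow. Total out = 1960 + F11.
KCl balance: 1430.8 + 0.341·F11 = 0.655·(1960 + F11)
(0.341 − 0.655)·F11 = 0.655×1960 − 1430.8 = -147
F11 = -147 / -0.314 = 468.15 kg/h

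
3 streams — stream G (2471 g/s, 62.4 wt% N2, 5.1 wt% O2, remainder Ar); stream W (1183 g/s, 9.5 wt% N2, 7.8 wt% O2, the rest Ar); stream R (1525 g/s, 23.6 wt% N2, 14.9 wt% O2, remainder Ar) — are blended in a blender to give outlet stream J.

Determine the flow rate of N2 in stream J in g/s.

N2 out = N2 in = 2471×0.624 + 1183×0.095 + 1525×0.236 = 2014.2 g/s.

2014 g/s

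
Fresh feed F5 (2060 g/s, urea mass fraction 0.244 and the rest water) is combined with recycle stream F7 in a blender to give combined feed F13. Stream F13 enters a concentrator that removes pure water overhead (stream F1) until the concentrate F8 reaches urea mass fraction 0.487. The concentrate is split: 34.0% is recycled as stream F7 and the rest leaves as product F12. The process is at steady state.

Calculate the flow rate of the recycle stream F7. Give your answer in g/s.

Overall urea balance (none leaves overhead): urea in fresh feed = urea in product, i.e. 2060×0.244 = (1−0.340)·F8·0.487.
F8 = 502.64/(0.487×0.660) = 1563.8 g/s.
Recycle F7 = 0.340×1563.8 = 531.7 g/s.

531.7 g/s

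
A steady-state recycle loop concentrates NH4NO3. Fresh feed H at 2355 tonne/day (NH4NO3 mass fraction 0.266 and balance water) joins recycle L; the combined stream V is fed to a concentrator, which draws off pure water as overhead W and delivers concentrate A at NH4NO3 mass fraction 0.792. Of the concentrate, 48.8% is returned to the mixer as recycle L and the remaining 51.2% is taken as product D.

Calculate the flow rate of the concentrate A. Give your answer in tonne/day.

1545 tonne/day

Overall NH4NO3 balance (none leaves overhead): NH4NO3 in fresh feed = NH4NO3 in product, i.e. 2355×0.266 = (1−0.488)·A·0.792.
A = 626.43/(0.792×0.512) = 1544.8 tonne/day.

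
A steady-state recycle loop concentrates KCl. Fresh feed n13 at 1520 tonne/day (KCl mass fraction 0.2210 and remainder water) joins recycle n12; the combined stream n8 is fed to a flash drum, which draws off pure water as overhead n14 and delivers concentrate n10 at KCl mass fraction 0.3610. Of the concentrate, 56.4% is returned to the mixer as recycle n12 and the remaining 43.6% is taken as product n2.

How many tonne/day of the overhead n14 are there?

Overall KCl balance (none leaves overhead): KCl in fresh feed = KCl in product, i.e. 1520×0.221 = (1−0.564)·n10·0.361.
n10 = 335.92/(0.361×0.436) = 2134.2 tonne/day.
Recycle n12 = 0.564×2134.2 = 1203.7 tonne/day.
Combined feed n8 = 1520 + 1203.7 = 2723.7 tonne/day.
Overhead n14 = n8 − n10 = 2723.7 − 2134.2 = 589.47 tonne/day.

589.5 tonne/day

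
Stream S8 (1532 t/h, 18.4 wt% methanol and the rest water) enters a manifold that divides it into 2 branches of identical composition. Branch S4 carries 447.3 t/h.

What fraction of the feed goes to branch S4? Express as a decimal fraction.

Fraction to S4 = 447.3/1532 = 0.2920.

0.292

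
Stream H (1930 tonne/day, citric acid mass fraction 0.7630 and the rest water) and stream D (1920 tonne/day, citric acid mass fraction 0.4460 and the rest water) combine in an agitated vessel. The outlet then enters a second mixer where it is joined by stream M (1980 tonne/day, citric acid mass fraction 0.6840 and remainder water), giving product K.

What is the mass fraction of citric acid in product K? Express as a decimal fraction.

0.6318

Overall, product flow = 5830 tonne/day.
citric acid in = 1930×0.763 + 1920×0.446 + 1980×0.684 = 3683.2 tonne/day.
citric acid fraction in K = 0.6318.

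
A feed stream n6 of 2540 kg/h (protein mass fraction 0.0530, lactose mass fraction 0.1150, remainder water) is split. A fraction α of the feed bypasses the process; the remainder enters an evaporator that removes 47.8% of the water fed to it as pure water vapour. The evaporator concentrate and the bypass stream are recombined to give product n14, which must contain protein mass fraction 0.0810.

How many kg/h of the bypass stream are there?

332.2 kg/h

All 2540×0.053 = 134.62 kg/h of protein reaches n14, so n14 = 134.62/0.081 = 1662 kg/h and vapour = 878.02 kg/h.
The evaporator receives (1−α)·2540 of feed at 0.832 water and removes 0.478 of that water:
0.478×0.832×(1−α)×2540 = 878.02
(1−α) = 878.02/1010.1 = 0.8692;  α = 0.1308.
Bypass flow = 0.1308×2540 = 332.22 kg/h.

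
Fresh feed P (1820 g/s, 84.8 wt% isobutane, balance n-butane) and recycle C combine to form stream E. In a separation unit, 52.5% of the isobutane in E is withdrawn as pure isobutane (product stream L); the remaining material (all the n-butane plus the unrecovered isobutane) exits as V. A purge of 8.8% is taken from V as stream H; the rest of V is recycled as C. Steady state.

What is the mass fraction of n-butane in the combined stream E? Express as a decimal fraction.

0.5359

n-butane enters only via P and leaves only via the purge: 1820×0.152 = 0.088×(n-butane in V), and the separation unit passes all n-butane, so n-butane in E = n-butane in V = 3143.6 g/s.
isobutane in E: m_A = 1820×0.848 + (1−0.088)·(1−0.525)·m_A, so m_A = 1543.4/0.5668 = 2722.9 g/s.
E = 2722.9 + 3143.6 = 5866.6 g/s.
n-butane fraction in E = 3143.6/5866.6 = 0.5359.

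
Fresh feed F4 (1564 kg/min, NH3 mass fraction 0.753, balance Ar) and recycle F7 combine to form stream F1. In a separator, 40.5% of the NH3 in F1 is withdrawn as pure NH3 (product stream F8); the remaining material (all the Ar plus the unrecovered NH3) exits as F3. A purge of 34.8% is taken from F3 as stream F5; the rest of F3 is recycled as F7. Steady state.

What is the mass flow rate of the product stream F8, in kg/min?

779.3 kg/min

NH3 in F1: m_A = 1564×0.753 + (1−0.348)·(1−0.405)·m_A, so m_A = 1177.7/0.6121 = 1924.1 kg/min.
Product F8 = 0.405×1924.1 = 779.28 kg/min.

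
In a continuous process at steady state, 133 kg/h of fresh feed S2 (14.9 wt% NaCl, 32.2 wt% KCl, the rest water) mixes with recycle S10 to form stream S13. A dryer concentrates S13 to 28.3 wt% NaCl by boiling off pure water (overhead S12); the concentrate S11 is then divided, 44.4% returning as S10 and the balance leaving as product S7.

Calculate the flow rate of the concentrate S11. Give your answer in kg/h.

Overall NaCl balance (none leaves overhead): NaCl in fresh feed = NaCl in product, i.e. 133×0.149 = (1−0.444)·S11·0.283.
S11 = 19.817/(0.283×0.556) = 125.94 kg/h.

125.9 kg/h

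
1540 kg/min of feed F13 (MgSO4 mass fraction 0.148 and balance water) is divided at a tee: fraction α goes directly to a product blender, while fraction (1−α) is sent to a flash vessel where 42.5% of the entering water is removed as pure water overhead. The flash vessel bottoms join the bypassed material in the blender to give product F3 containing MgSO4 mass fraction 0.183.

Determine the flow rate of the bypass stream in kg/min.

726.6 kg/min

All 1540×0.148 = 227.92 kg/min of MgSO4 reaches F3, so F3 = 227.92/0.183 = 1245.5 kg/min and vapour = 294.54 kg/min.
The evaporator receives (1−α)·1540 of feed at 0.852 water and removes 0.425 of that water:
0.425×0.852×(1−α)×1540 = 294.54
(1−α) = 294.54/557.63 = 0.5282;  α = 0.4718.
Bypass flow = 0.4718×1540 = 726.59 kg/min.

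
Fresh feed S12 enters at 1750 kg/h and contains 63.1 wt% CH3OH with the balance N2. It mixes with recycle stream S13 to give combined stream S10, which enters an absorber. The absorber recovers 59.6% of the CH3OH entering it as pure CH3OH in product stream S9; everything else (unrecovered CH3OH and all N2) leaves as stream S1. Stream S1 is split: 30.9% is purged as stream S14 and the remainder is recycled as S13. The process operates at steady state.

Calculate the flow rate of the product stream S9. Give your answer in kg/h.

CH3OH in S10: m_A = 1750×0.631 + (1−0.309)·(1−0.596)·m_A, so m_A = 1104.2/0.7208 = 1531.9 kg/h.
Product S9 = 0.596×1531.9 = 913.01 kg/h.

913 kg/h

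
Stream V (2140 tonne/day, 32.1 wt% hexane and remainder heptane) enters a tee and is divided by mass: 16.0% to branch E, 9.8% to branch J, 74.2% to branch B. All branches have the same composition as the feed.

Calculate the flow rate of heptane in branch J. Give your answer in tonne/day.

Branch J total = 0.098×2140 = 209.72 tonne/day.
heptane in J = 0.679×209.72 = 142.4 tonne/day.

142.4 tonne/day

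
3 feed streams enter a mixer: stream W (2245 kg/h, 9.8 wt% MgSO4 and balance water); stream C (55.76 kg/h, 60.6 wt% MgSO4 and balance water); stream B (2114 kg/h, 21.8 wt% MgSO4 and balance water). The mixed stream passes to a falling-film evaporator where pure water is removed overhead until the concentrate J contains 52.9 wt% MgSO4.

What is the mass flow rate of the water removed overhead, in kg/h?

3064 kg/h

MgSO4 entering = 2245×0.098 + 55.76×0.606 + 2114×0.218 = 714.65 kg/h.
All MgSO4 reports to J, so J = 714.65/0.529 = 1351 kg/h.
Total feed = 4414.8 kg/h; overhead = 4414.8 − 1351 = 3063.8 kg/h.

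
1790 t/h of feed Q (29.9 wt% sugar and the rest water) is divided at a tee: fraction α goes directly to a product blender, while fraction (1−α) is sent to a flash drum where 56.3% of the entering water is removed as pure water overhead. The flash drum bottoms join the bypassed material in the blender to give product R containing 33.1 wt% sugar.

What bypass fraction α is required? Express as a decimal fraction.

All 1790×0.299 = 535.21 t/h of sugar reaches R, so R = 535.21/0.331 = 1616.9 t/h and vapour = 173.05 t/h.
The evaporator receives (1−α)·1790 of feed at 0.701 water and removes 0.563 of that water:
0.563×0.701×(1−α)×1790 = 173.05
(1−α) = 173.05/706.45 = 0.2450;  α = 0.7550.

0.755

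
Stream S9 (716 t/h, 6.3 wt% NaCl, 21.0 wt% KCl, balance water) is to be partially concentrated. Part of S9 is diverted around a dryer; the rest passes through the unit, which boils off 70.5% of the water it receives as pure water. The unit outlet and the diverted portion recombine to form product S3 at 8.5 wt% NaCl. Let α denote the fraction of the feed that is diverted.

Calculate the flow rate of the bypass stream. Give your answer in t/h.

354.4 t/h

All 716×0.063 = 45.108 t/h of NaCl reaches S3, so S3 = 45.108/0.085 = 530.68 t/h and vapour = 185.32 t/h.
The evaporator receives (1−α)·716 of feed at 0.727 water and removes 0.705 of that water:
0.705×0.727×(1−α)×716 = 185.32
(1−α) = 185.32/366.98 = 0.5050;  α = 0.4950.
Bypass flow = 0.4950×716 = 354.43 t/h.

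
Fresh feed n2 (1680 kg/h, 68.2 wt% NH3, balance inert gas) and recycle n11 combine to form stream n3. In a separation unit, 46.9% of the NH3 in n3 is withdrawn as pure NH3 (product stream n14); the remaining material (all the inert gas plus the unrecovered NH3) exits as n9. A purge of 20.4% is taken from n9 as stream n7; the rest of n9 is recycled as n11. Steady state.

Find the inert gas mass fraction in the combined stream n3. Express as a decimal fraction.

inert gas enters only via n2 and leaves only via the purge: 1680×0.318 = 0.204×(inert gas in n9), and the separation unit passes all inert gas, so inert gas in n3 = inert gas in n9 = 2618.8 kg/h.
NH3 in n3: m_A = 1680×0.682 + (1−0.204)·(1−0.469)·m_A, so m_A = 1145.8/0.5773 = 1984.6 kg/h.
n3 = 1984.6 + 2618.8 = 4603.4 kg/h.
inert gas fraction in n3 = 2618.8/4603.4 = 0.569.

0.569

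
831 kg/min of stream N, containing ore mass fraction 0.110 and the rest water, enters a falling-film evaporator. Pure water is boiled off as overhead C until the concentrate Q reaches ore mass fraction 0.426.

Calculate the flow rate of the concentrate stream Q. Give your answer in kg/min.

214.6 kg/min

ore is conserved: 831×0.110 = 91.41 kg/min all reports to the concentrate.
Concentrate = 91.41/(target fraction) = 214.58 kg/min.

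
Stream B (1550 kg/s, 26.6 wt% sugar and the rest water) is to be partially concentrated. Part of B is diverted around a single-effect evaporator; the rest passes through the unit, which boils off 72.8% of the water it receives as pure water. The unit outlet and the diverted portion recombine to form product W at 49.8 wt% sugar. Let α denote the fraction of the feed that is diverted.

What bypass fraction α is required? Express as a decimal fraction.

All 1550×0.266 = 412.3 kg/s of sugar reaches W, so W = 412.3/0.498 = 827.91 kg/s and vapour = 722.09 kg/s.
The evaporator receives (1−α)·1550 of feed at 0.734 water and removes 0.728 of that water:
0.728×0.734×(1−α)×1550 = 722.09
(1−α) = 722.09/828.25 = 0.8718;  α = 0.1282.

0.128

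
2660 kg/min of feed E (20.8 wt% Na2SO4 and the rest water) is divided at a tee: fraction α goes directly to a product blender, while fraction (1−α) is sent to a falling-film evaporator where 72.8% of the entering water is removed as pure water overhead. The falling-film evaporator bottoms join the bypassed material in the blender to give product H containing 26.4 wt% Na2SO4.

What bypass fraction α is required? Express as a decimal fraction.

All 2660×0.208 = 553.28 kg/min of Na2SO4 reaches H, so H = 553.28/0.264 = 2095.8 kg/min and vapour = 564.24 kg/min.
The evaporator receives (1−α)·2660 of feed at 0.792 water and removes 0.728 of that water:
0.728×0.792×(1−α)×2660 = 564.24
(1−α) = 564.24/1533.7 = 0.3679;  α = 0.6321.

0.632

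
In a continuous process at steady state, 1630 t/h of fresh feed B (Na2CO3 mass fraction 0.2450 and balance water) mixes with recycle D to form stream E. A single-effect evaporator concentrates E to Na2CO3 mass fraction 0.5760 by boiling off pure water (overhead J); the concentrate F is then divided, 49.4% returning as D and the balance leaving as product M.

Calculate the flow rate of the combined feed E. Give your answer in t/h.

Overall Na2CO3 balance (none leaves overhead): Na2CO3 in fresh feed = Na2CO3 in product, i.e. 1630×0.245 = (1−0.494)·F·0.576.
F = 399.35/(0.576×0.506) = 1370.2 t/h.
Recycle D = 0.494×1370.2 = 676.87 t/h.
Combined feed E = 1630 + 676.87 = 2306.9 t/h.

2307 t/h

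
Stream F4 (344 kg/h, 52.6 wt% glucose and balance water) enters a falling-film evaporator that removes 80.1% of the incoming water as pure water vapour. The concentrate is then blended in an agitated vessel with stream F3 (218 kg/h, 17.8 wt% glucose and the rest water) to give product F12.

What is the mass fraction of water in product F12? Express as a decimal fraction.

0.4906

Vapour removed = 0.801×0.474×344 = 130.61 kg/h; concentrate = 213.39 kg/h.
water reaching the mixer = 32.448 (from concentrate) + 218×0.822 = 211.64 kg/h.
Product flow = 213.39 + 218 = 431.39 kg/h; water fraction = 0.4906.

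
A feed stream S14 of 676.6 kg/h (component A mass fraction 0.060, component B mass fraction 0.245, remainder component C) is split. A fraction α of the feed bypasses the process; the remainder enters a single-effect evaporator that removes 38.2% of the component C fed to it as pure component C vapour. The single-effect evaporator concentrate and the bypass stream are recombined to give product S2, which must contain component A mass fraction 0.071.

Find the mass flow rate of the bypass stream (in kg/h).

All 676.6×0.060 = 40.596 kg/h of component A reaches S2, so S2 = 40.596/0.071 = 571.77 kg/h and vapour = 104.83 kg/h.
The evaporator receives (1−α)·676.6 of feed at 0.695 component C and removes 0.382 of that component C:
0.382×0.695×(1−α)×676.6 = 104.83
(1−α) = 104.83/179.63 = 0.5836;  α = 0.4164.
Bypass flow = 0.4164×676.6 = 281.76 kg/h.

281.8 kg/h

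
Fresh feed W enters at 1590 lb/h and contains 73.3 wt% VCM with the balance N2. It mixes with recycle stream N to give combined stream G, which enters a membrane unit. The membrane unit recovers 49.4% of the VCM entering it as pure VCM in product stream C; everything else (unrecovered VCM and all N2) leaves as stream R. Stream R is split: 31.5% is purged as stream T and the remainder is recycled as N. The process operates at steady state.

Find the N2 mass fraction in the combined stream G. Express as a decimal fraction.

0.430

N2 enters only via W and leaves only via the purge: 1590×0.267 = 0.315×(N2 in R), and the membrane unit passes all N2, so N2 in G = N2 in R = 1347.7 lb/h.
VCM in G: m_A = 1590×0.733 + (1−0.315)·(1−0.494)·m_A, so m_A = 1165.5/0.6534 = 1783.7 lb/h.
G = 1783.7 + 1347.7 = 3131.4 lb/h.
N2 fraction in G = 1347.7/3131.4 = 0.430.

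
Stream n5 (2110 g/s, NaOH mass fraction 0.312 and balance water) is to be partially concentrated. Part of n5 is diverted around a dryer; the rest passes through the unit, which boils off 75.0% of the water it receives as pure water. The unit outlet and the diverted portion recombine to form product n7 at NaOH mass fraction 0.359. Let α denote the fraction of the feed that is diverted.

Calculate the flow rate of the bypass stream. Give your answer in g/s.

1575 g/s

All 2110×0.312 = 658.32 g/s of NaOH reaches n7, so n7 = 658.32/0.359 = 1833.8 g/s and vapour = 276.24 g/s.
The evaporator receives (1−α)·2110 of feed at 0.688 water and removes 0.750 of that water:
0.750×0.688×(1−α)×2110 = 276.24
(1−α) = 276.24/1088.8 = 0.2537;  α = 0.7463.
Bypass flow = 0.7463×2110 = 1574.7 g/s.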